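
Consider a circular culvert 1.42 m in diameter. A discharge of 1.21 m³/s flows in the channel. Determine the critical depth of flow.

y_c = 0.568 m

At critical depth, Q² T / (g A³) = 1, i.e. A³/T = Q²/g = 1.21²/9.81 = 0.1492.
Trying y = 0.629 m: A³/T = 0.22 — over.
Trying y = 0.435 m: A³/T = 0.05316 — short.
Trying y = 0.568 m: A³/T = 0.1488 — close enough.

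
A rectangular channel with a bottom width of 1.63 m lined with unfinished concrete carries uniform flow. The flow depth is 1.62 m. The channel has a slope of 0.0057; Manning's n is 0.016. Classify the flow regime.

subcritical

Flow area A = b·y = 1.63 × 1.62 = 2.641 m². Wetted perimeter P = b + 2y = 1.63 + 2×1.62 = 4.87 m.
Hydraulic radius R = A/P = 2.641/4.87 = 0.5422 m.
V = (1/n) R^(2/3) √S = (1/0.016) × 0.5422^(2/3) × √0.0057 = 3.138 m/s. Hydraulic depth D_h = A/T = 2.641/1.63 = 1.62 m.
Froude number Fr = V/√(g·D_h) = 3.138/√(9.81×1.62) = 0.787, which is less than 1, so the flow is subcritical.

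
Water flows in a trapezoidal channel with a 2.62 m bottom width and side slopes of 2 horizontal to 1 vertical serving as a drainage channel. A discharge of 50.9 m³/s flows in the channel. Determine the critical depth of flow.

y_c = 2.1 m

At critical depth, Q² T / (g A³) = 1, i.e. A³/T = Q²/g = 50.9²/9.81 = 264.1.
Try y = 2.52 m: A³/T = 566.3 — high.
Try y = 2.1 m: A³/T = 266.6 — ≈ 264.1.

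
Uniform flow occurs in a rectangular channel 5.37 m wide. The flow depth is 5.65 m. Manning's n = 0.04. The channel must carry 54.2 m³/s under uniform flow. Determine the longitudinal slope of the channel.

Flow area A = b·y = 5.37 × 5.65 = 30.34 m². Wetted perimeter P = b + 2y = 5.37 + 2×5.65 = 16.67 m.
Hydraulic radius R = A/P = 30.34/16.67 = 1.82 m.
From Manning's equation, S = [nQ / (1 A R^(2/3))]² = [0.04 × 54.2 / (1 × 30.34 × 1.82^(2/3))]² = 0.0023.

S = 0.0023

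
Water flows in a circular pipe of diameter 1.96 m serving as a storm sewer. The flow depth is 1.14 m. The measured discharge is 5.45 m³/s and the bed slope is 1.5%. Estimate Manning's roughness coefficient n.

n = 0.027

For a circular section of diameter D = 1.96 m at depth y = 1.14 m, the central angle is θ = 2 arccos(1 − 2y/D) = 3.47 rad. Then A = (D²/8)(θ − sin θ) = 1.821 m² and P = Dθ/2 = 3.4 m.
Hydraulic radius R = A/P = 1.821/3.4 = 0.5355 m.
Rearranging Manning's equation: n = (1/Q) A R^(2/3) S^(1/2) = (1/5.45) × 1.821 × 0.5355^(2/3) × √0.015 = 0.027.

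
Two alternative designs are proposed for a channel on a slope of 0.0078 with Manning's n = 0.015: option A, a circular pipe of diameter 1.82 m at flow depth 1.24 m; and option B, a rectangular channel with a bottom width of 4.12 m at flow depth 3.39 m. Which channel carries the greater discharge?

channel B

Channel A: For a circular section of diameter D = 1.82 m at depth y = 1.24 m, the central angle is θ = 2 arccos(1 − 2y/D) = 3.884 rad. Then A = (D²/8)(θ − sin θ) = 1.888 m² and P = Dθ/2 = 3.534 m. Hydraulic radius R = A/P = 1.888/3.534 = 0.5342 m. Q_A = (1/0.015)·1.888·0.5342^(2/3)·√0.0078 = 7.318 m³/s.
Channel B: Flow area A = b·y = 4.12 × 3.39 = 13.97 m². Wetted perimeter P = b + 2y = 4.12 + 2×3.39 = 10.9 m. Hydraulic radius R = A/P = 13.97/10.9 = 1.281 m. Q_B = (1/0.015)·13.97·1.281^(2/3)·√0.0078 = 97.01 m³/s.
Q_A = 7.318 m³/s vs Q_B = 97.01 m³/s, so channel B carries more.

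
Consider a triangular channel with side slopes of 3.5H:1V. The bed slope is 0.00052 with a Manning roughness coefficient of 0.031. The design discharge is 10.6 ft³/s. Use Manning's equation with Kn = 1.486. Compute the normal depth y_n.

y_n = 1.76 ft

Manning's equation rearranged: A R^(2/3) = nQ / (1.486·√S) = 0.031 × 10.6 / (1.486 × √0.00052) = 9.697.
At y = 1.97 ft: A R^(2/3) = 13.1 — high.
At y = 1.55 ft: A R^(2/3) = 6.912 — low.
At y = 1.76 ft: A R^(2/3) = 9.699 — matches.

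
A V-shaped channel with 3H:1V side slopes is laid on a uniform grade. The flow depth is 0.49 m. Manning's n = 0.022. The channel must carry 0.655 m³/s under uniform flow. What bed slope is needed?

For a triangular section with side slope z = 3: A = zy² = 3×0.49² = 0.7203 m²; P = 2y√(1+z²) = 2×0.49×3.162 = 3.099 m.
Hydraulic radius R = A/P = 0.7203/3.099 = 0.2324 m.
From Manning's equation, S = [nQ / (1 A R^(2/3))]² = [0.022 × 0.655 / (1 × 0.7203 × 0.2324^(2/3))]² = 0.0028.

S = 0.0028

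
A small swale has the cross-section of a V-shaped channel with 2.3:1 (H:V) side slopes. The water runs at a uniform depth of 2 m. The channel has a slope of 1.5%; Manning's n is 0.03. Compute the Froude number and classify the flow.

supercritical

For a triangular section with side slope z = 2.3: A = zy² = 2.3×2² = 9.2 m²; P = 2y√(1+z²) = 2×2×2.508 = 10.03 m.
Hydraulic radius R = A/P = 9.2/10.03 = 0.9171 m.
V = (1/n) R^(2/3) √S = (1/0.03) × 0.9171^(2/3) × √0.015 = 3.854 m/s. Hydraulic depth D_h = A/T = 9.2/9.2 = 1 m.
Froude number Fr = V/√(g·D_h) = 3.854/√(9.81×1) = 1.23, which is greater than 1, so the flow is supercritical.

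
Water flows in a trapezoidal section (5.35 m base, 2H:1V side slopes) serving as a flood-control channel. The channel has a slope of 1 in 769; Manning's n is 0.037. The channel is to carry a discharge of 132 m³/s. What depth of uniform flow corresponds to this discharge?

Manning's equation rearranged: A R^(2/3) = nQ / (1·√S) = 0.037 × 132 / (√0.0013) = 135.4.
At y = 5.92 m: A R^(2/3) = 220.9 — high.
At y = 4.75 m: A R^(2/3) = 135.2 — ≈ 135.4.

y_n = 4.75 m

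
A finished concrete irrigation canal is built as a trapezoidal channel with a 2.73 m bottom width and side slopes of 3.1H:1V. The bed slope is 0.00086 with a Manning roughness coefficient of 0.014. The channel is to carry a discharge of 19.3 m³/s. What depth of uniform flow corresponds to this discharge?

y_n = 1.43 m

Manning's equation rearranged: A R^(2/3) = nQ / (1·√S) = 0.014 × 19.3 / (√0.00086) = 9.214.
Try y = 1.75 m: A R^(2/3) = 14.37 — over.
Try y = 1.27 m: A R^(2/3) = 7.11 — short.
Try y = 1.43 m: A R^(2/3) = 9.194 — matches.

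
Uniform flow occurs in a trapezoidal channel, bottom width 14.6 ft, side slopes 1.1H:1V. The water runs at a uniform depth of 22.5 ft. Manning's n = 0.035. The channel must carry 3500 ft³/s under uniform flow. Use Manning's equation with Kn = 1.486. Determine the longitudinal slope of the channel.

S = 0.00036

With bottom width b = 14.6 ft and side slope z = 1.1: A = (b + zy)y = (14.6 + 1.1×22.5)×22.5 = 885.4 ft²; P = b + 2y√(1+z²) = 14.6 + 2×22.5×1.487 = 81.5 ft.
Hydraulic radius R = A/P = 885.4/81.5 = 10.86 ft.
From Manning's equation, S = [nQ / (1.486 A R^(2/3))]² = [0.035 × 3500 / (1.486 × 885.4 × 10.86^(2/3))]² = 0.00036.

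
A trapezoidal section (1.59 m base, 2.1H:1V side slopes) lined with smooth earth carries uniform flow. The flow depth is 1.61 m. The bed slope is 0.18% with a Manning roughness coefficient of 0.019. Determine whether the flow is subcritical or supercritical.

subcritical

With bottom width b = 1.59 m and side slope z = 2.1: A = (b + zy)y = (1.59 + 2.1×1.61)×1.61 = 8.003 m²; P = b + 2y√(1+z²) = 1.59 + 2×1.61×2.326 = 9.08 m.
Hydraulic radius R = A/P = 8.003/9.08 = 0.8815 m.
V = (1/n) R^(2/3) √S = (1/0.019) × 0.8815^(2/3) × √0.0018 = 2.053 m/s. Hydraulic depth D_h = A/T = 8.003/8.352 = 0.9583 m.
Froude number Fr = V/√(g·D_h) = 2.053/√(9.81×0.9583) = 0.67, which is less than 1, so the flow is subcritical.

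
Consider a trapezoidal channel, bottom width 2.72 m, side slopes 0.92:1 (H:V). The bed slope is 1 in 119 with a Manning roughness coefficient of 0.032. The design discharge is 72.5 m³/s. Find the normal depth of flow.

y_n = 3.24 m

Manning's equation rearranged: A R^(2/3) = nQ / (1·√S) = 0.032 × 72.5 / (√0.008403) = 25.31.
At y = 3.71 m: A R^(2/3) = 33.39 — over.
At y = 3.24 m: A R^(2/3) = 25.3 — ≈ 25.31.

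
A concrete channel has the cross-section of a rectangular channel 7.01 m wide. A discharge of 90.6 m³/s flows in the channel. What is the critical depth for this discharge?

For a rectangular channel, critical depth y_c = (q²/g)^(1/3) where q = Q/b = 90.6/7.01 = 12.92 m²/s.
So y_c = (12.92²/9.81)^(1/3) = 2.57 m.

y_c = 2.57 m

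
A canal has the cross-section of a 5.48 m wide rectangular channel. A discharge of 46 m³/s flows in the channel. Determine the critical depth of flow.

For a rectangular channel, critical depth y_c = (q²/g)^(1/3) where q = Q/b = 46/5.48 = 8.394 m²/s.
So y_c = (8.394²/9.81)^(1/3) = 1.93 m.

y_c = 1.93 m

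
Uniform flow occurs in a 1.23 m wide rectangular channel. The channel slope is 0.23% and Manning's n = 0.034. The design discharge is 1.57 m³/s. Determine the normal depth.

Manning's equation rearranged: A R^(2/3) = nQ / (1·√S) = 0.034 × 1.57 / (√0.0023) = 1.113.
At y = 1.24 m: A R^(2/3) = 0.8433 — low.
At y = 1.99 m: A R^(2/3) = 1.479 — high.
At y = 1.56 m: A R^(2/3) = 1.112 — ≈ 1.113.

y_n = 1.56 m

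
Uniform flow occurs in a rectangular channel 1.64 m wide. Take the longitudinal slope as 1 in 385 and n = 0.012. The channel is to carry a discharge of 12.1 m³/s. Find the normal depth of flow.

y_n = 2.41 m

Manning's equation rearranged: A R^(2/3) = nQ / (1·√S) = 0.012 × 12.1 / (√0.002597) = 2.849.
At y = 2.07 m: A R^(2/3) = 2.381 — short.
At y = 2.77 m: A R^(2/3) = 3.348 — over.
At y = 2.41 m: A R^(2/3) = 2.848 — close enough.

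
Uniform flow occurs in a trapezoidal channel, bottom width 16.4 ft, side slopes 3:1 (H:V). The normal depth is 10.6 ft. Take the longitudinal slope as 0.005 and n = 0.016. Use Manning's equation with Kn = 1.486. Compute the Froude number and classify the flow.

With bottom width b = 16.4 ft and side slope z = 3: A = (b + zy)y = (16.4 + 3×10.6)×10.6 = 510.9 ft²; P = b + 2y√(1+z²) = 16.4 + 2×10.6×3.162 = 83.44 ft.
Hydraulic radius R = A/P = 510.9/83.44 = 6.123 ft.
V = (1.486/n) R^(2/3) √S = (1.486/0.016) × 6.123^(2/3) × √0.005 = 21.98 ft/s. Hydraulic depth D_h = A/T = 510.9/80 = 6.386 ft.
Froude number Fr = V/√(g·D_h) = 21.98/√(32.2×6.386) = 1.53, which is greater than 1, so the flow is supercritical.

supercritical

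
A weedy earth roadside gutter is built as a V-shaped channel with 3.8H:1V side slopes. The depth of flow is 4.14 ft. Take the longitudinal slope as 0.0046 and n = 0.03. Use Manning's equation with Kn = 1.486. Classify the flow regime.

For a triangular section with side slope z = 3.8: A = zy² = 3.8×4.14² = 65.13 ft²; P = 2y√(1+z²) = 2×4.14×3.929 = 32.54 ft.
Hydraulic radius R = A/P = 65.13/32.54 = 2.002 ft.
V = (1.486/n) R^(2/3) √S = (1.486/0.03) × 2.002^(2/3) × √0.0046 = 5.336 ft/s. Hydraulic depth D_h = A/T = 65.13/31.46 = 2.07 ft.
Froude number Fr = V/√(g·D_h) = 5.336/√(32.2×2.07) = 0.654, which is less than 1, so the flow is subcritical.

subcritical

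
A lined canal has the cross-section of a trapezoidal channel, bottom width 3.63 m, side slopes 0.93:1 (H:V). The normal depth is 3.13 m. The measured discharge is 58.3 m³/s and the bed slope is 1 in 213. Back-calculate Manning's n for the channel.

n = 0.034

With bottom width b = 3.63 m and side slope z = 0.93: A = (b + zy)y = (3.63 + 0.93×3.13)×3.13 = 20.47 m²; P = b + 2y√(1+z²) = 3.63 + 2×3.13×1.366 = 12.18 m.
Hydraulic radius R = A/P = 20.47/12.18 = 1.681 m.
Rearranging Manning's equation: n = (1/Q) A R^(2/3) S^(1/2) = (1/58.3) × 20.47 × 1.681^(2/3) × √0.004695 = 0.034.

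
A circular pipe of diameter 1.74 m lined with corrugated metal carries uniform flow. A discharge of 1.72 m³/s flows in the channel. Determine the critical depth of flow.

y_c = 0.642 m

At critical depth, Q² T / (g A³) = 1, i.e. A³/T = Q²/g = 1.72²/9.81 = 0.3016.
At y = 0.792 m: A³/T = 0.6745 — high.
At y = 0.57 m: A³/T = 0.1904 — low.
At y = 0.642 m: A³/T = 0.3013 — ≈ 0.3016.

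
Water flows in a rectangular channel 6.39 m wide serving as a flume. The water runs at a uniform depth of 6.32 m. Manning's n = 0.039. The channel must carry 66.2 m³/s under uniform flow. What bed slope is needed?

S = 0.0015

Flow area A = b·y = 6.39 × 6.32 = 40.38 m². Wetted perimeter P = b + 2y = 6.39 + 2×6.32 = 19.03 m.
Hydraulic radius R = A/P = 40.38/19.03 = 2.122 m.
From Manning's equation, S = [nQ / (1 A R^(2/3))]² = [0.039 × 66.2 / (1 × 40.38 × 2.122^(2/3))]² = 0.0015.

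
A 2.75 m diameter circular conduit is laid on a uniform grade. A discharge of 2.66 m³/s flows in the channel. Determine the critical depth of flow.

y_c = 0.704 m

At critical depth, Q² T / (g A³) = 1, i.e. A³/T = Q²/g = 2.66²/9.81 = 0.7213.
Try y = 0.774 m: A³/T = 1.043 — too large.
Try y = 0.544 m: A³/T = 0.2633 — too small.
Try y = 0.704 m: A³/T = 0.7211 — close enough.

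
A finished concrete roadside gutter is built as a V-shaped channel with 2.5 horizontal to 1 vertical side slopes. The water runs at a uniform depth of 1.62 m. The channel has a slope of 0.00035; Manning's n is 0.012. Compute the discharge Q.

Q = 8.46 m³/s

For a triangular section with side slope z = 2.5: A = zy² = 2.5×1.62² = 6.561 m²; P = 2y√(1+z²) = 2×1.62×2.693 = 8.724 m.
Hydraulic radius R = A/P = 6.561/8.724 = 0.7521 m.
Manning's equation: Q = (1/n) A R^(2/3) S^(1/2) = (1/0.012) × 6.561 × 0.7521^(2/3) × 0.00035^(1/2) = 8.46 m³/s.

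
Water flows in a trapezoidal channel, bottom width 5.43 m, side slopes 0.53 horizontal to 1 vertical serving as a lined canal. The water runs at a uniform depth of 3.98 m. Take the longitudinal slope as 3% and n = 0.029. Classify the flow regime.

With bottom width b = 5.43 m and side slope z = 0.53: A = (b + zy)y = (5.43 + 0.53×3.98)×3.98 = 30.01 m²; P = b + 2y√(1+z²) = 5.43 + 2×3.98×1.132 = 14.44 m.
Hydraulic radius R = A/P = 30.01/14.44 = 2.078 m.
V = (1/n) R^(2/3) √S = (1/0.029) × 2.078^(2/3) × √0.03 = 9.726 m/s. Hydraulic depth D_h = A/T = 30.01/9.649 = 3.11 m.
Froude number Fr = V/√(g·D_h) = 9.726/√(9.81×3.11) = 1.76, which is greater than 1, so the flow is supercritical.

supercritical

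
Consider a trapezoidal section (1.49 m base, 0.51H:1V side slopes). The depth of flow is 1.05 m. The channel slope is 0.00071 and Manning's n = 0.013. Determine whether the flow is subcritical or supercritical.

subcritical

With bottom width b = 1.49 m and side slope z = 0.51: A = (b + zy)y = (1.49 + 0.51×1.05)×1.05 = 2.127 m²; P = b + 2y√(1+z²) = 1.49 + 2×1.05×1.123 = 3.847 m.
Hydraulic radius R = A/P = 2.127/3.847 = 0.5528 m.
V = (1/n) R^(2/3) √S = (1/0.013) × 0.5528^(2/3) × √0.00071 = 1.381 m/s. Hydraulic depth D_h = A/T = 2.127/2.561 = 0.8304 m.
Froude number Fr = V/√(g·D_h) = 1.381/√(9.81×0.8304) = 0.484, which is less than 1, so the flow is subcritical.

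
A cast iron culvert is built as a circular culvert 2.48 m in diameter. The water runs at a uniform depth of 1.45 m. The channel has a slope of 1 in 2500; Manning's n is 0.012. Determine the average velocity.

For a circular section of diameter D = 2.48 m at depth y = 1.45 m, the central angle is θ = 2 arccos(1 − 2y/D) = 3.482 rad. Then A = (D²/8)(θ − sin θ) = 2.934 m² and P = Dθ/2 = 4.318 m.
Hydraulic radius R = A/P = 2.934/4.318 = 0.6794 m.
From Manning's equation, V = (1/n) R^(2/3) S^(1/2) = (1/0.012) × 0.6794^(2/3) × 0.0004^(1/2) = 1.29 m/s.

V = 1.29 m/s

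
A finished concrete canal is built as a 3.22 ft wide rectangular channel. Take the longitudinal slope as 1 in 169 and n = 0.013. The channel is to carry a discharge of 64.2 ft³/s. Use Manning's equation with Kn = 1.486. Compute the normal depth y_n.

Manning's equation rearranged: A R^(2/3) = nQ / (1.486·√S) = 0.013 × 64.2 / (1.486 × √0.005917) = 7.301.
Trying y = 2.72 ft: A R^(2/3) = 8.825 — too large.
Trying y = 1.79 ft: A R^(2/3) = 5.162 — too small.
Trying y = 2.34 ft: A R^(2/3) = 7.301 — close enough.

y_n = 2.34 ft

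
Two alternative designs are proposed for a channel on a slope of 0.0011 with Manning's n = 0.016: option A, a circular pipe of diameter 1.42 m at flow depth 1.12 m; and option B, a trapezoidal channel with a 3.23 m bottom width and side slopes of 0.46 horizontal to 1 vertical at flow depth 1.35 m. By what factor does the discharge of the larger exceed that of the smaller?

6.04

Channel A: For a circular section of diameter D = 1.42 m at depth y = 1.12 m, the central angle is θ = 2 arccos(1 − 2y/D) = 4.373 rad. Then A = (D²/8)(θ − sin θ) = 1.34 m² and P = Dθ/2 = 3.105 m. Hydraulic radius R = A/P = 1.34/3.105 = 0.4315 m. Q_A = (1/0.016)·1.34·0.4315^(2/3)·√0.0011 = 1.586 m³/s.
Channel B: With bottom width b = 3.23 m and side slope z = 0.46: A = (b + zy)y = (3.23 + 0.46×1.35)×1.35 = 5.199 m²; P = b + 2y√(1+z²) = 3.23 + 2×1.35×1.101 = 6.202 m. Hydraulic radius R = A/P = 5.199/6.202 = 0.8383 m. Q_B = (1/0.016)·5.199·0.8383^(2/3)·√0.0011 = 9.581 m³/s.
The larger discharge is 9.581 m³/s and the smaller is 1.586 m³/s; the ratio is 6.04.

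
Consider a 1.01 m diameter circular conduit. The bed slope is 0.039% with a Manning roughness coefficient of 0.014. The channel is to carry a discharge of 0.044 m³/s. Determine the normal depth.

Manning's equation rearranged: A R^(2/3) = nQ / (1·√S) = 0.014 × 0.044 / (√0.00039) = 0.03119.
Trying y = 0.234 m: A R^(2/3) = 0.03768 — over.
Trying y = 0.183 m: A R^(2/3) = 0.02293 — short.
Trying y = 0.213 m: A R^(2/3) = 0.0312 — ≈ 0.03119.

y_n = 0.213 m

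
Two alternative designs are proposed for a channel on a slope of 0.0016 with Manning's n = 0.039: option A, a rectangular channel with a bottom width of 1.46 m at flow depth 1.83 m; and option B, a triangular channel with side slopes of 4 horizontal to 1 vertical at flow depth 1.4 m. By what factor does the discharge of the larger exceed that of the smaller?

Channel A: Flow area A = b·y = 1.46 × 1.83 = 2.672 m². Wetted perimeter P = b + 2y = 1.46 + 2×1.83 = 5.12 m. Hydraulic radius R = A/P = 2.672/5.12 = 0.5218 m. Q_A = (1/0.039)·2.672·0.5218^(2/3)·√0.0016 = 1.776 m³/s.
Channel B: For a triangular section with side slope z = 4: A = zy² = 4×1.4² = 7.84 m²; P = 2y√(1+z²) = 2×1.4×4.123 = 11.54 m. Hydraulic radius R = A/P = 7.84/11.54 = 0.6791 m. Q_B = (1/0.039)·7.84·0.6791^(2/3)·√0.0016 = 6.213 m³/s.
The larger discharge is 6.213 m³/s and the smaller is 1.776 m³/s; the ratio is 3.5.

3.5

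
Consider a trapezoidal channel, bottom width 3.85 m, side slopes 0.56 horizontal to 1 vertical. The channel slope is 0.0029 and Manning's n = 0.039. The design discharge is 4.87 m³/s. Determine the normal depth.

y_n = 0.998 m

Manning's equation rearranged: A R^(2/3) = nQ / (1·√S) = 0.039 × 4.87 / (√0.0029) = 3.527.
Try y = 1.08 m: A R^(2/3) = 4.009 — over.
Try y = 0.998 m: A R^(2/3) = 3.524 — close enough.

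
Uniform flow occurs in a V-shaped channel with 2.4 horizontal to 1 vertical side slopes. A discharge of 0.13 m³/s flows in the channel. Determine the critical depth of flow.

At critical depth, Q² T / (g A³) = 1, i.e. A³/T = Q²/g = 0.13²/9.81 = 0.001723.
At y = 0.273 m: A³/T = 0.004367 — over.
At y = 0.168 m: A³/T = 0.0003854 — short.
At y = 0.227 m: A³/T = 0.001736 — close enough.

y_c = 0.227 m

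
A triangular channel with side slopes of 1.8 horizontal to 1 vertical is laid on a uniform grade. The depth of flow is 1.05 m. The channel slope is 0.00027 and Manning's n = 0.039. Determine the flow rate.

For a triangular section with side slope z = 1.8: A = zy² = 1.8×1.05² = 1.985 m²; P = 2y√(1+z²) = 2×1.05×2.059 = 4.324 m.
Hydraulic radius R = A/P = 1.985/4.324 = 0.4589 m.
Manning's equation: Q = (1/n) A R^(2/3) S^(1/2) = (1/0.039) × 1.985 × 0.4589^(2/3) × 0.00027^(1/2) = 0.497 m³/s.

Q = 0.497 m³/s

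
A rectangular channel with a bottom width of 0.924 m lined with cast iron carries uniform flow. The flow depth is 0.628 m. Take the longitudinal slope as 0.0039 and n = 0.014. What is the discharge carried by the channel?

Flow area A = b·y = 0.924 × 0.628 = 0.5803 m². Wetted perimeter P = b + 2y = 0.924 + 2×0.628 = 2.18 m.
Hydraulic radius R = A/P = 0.5803/2.18 = 0.2662 m.
Manning's equation: Q = (1/n) A R^(2/3) S^(1/2) = (1/0.014) × 0.5803 × 0.2662^(2/3) × 0.0039^(1/2) = 1.07 m³/s.

Q = 1.07 m³/s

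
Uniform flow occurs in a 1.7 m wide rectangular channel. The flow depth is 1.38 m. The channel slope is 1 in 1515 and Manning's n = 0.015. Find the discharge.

Q = 2.62 m³/s

Flow area A = b·y = 1.7 × 1.38 = 2.346 m². Wetted perimeter P = b + 2y = 1.7 + 2×1.38 = 4.46 m.
Hydraulic radius R = A/P = 2.346/4.46 = 0.526 m.
Manning's equation: Q = (1/n) A R^(2/3) S^(1/2) = (1/0.015) × 2.346 × 0.526^(2/3) × 0.0006601^(1/2) = 2.62 m³/s.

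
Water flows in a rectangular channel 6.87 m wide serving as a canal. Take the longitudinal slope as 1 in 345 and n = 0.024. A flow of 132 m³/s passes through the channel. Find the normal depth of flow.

Manning's equation rearranged: A R^(2/3) = nQ / (1·√S) = 0.024 × 132 / (√0.002899) = 58.84.
Trying y = 6.64 m: A R^(2/3) = 78.65 — high.
Trying y = 4.42 m: A R^(2/3) = 47.12 — low.
Trying y = 5.26 m: A R^(2/3) = 58.84 — close enough.

y_n = 5.26 m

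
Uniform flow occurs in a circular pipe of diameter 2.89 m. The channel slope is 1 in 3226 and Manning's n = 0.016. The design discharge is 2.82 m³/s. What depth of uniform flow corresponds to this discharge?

Manning's equation rearranged: A R^(2/3) = nQ / (1·√S) = 0.016 × 2.82 / (√0.00031) = 2.563.
Trying y = 1.06 m: A R^(2/3) = 1.516 — low.
Trying y = 1.81 m: A R^(2/3) = 3.785 — high.
Trying y = 1.42 m: A R^(2/3) = 2.563 — close enough.

y_n = 1.42 m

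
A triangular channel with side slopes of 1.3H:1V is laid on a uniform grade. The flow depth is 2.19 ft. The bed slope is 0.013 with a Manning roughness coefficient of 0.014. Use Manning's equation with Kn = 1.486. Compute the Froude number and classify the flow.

For a triangular section with side slope z = 1.3: A = zy² = 1.3×2.19² = 6.235 ft²; P = 2y√(1+z²) = 2×2.19×1.64 = 7.184 ft.
Hydraulic radius R = A/P = 6.235/7.184 = 0.8679 ft.
V = (1.486/n) R^(2/3) √S = (1.486/0.014) × 0.8679^(2/3) × √0.013 = 11.01 ft/s. Hydraulic depth D_h = A/T = 6.235/5.694 = 1.095 ft.
Froude number Fr = V/√(g·D_h) = 11.01/√(32.2×1.095) = 1.85, which is greater than 1, so the flow is supercritical.

supercritical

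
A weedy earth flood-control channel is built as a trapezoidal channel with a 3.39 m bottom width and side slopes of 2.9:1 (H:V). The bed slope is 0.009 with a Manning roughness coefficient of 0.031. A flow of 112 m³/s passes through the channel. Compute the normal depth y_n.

Manning's equation rearranged: A R^(2/3) = nQ / (1·√S) = 0.031 × 112 / (√0.009) = 36.6.
At y = 2.86 m: A R^(2/3) = 45.64 — high.
At y = 2.15 m: A R^(2/3) = 23.99 — low.
At y = 2.6 m: A R^(2/3) = 36.73 — matches.

y_n = 2.6 m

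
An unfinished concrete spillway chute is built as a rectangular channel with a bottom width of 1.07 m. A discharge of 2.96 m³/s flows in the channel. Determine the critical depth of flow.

For a rectangular channel, critical depth y_c = (q²/g)^(1/3) where q = Q/b = 2.96/1.07 = 2.766 m²/s.
So y_c = (2.766²/9.81)^(1/3) = 0.921 m.

y_c = 0.921 m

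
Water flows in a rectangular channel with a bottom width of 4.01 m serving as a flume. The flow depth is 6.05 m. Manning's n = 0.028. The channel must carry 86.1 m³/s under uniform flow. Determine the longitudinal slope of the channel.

S = 0.00572

Flow area A = b·y = 4.01 × 6.05 = 24.26 m². Wetted perimeter P = b + 2y = 4.01 + 2×6.05 = 16.11 m.
Hydraulic radius R = A/P = 24.26/16.11 = 1.506 m.
From Manning's equation, S = [nQ / (1 A R^(2/3))]² = [0.028 × 86.1 / (1 × 24.26 × 1.506^(2/3))]² = 0.00572.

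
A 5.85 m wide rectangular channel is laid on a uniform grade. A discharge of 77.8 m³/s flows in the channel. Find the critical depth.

y_c = 2.62 m

For a rectangular channel, critical depth y_c = (q²/g)^(1/3) where q = Q/b = 77.8/5.85 = 13.3 m²/s.
So y_c = (13.3²/9.81)^(1/3) = 2.62 m.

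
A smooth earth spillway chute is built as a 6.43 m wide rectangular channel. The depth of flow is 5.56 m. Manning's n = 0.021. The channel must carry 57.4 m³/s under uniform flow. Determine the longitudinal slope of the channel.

Flow area A = b·y = 6.43 × 5.56 = 35.75 m². Wetted perimeter P = b + 2y = 6.43 + 2×5.56 = 17.55 m.
Hydraulic radius R = A/P = 35.75/17.55 = 2.037 m.
From Manning's equation, S = [nQ / (1 A R^(2/3))]² = [0.021 × 57.4 / (1 × 35.75 × 2.037^(2/3))]² = 0.00044.

S = 0.00044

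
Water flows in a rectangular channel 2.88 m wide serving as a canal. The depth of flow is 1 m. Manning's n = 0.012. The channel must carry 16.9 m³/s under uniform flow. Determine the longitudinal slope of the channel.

Flow area A = b·y = 2.88 × 1 = 2.88 m². Wetted perimeter P = b + 2y = 2.88 + 2×1 = 4.88 m.
Hydraulic radius R = A/P = 2.88/4.88 = 0.5902 m.
From Manning's equation, S = [nQ / (1 A R^(2/3))]² = [0.012 × 16.9 / (1 × 2.88 × 0.5902^(2/3))]² = 0.01.

S = 0.01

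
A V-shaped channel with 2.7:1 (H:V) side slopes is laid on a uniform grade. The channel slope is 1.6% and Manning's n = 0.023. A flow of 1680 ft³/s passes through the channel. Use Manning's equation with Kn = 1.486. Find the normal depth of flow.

y_n = 6.14 ft

Manning's equation rearranged: A R^(2/3) = nQ / (1.486·√S) = 0.023 × 1680 / (1.486 × √0.016) = 205.6.
Trying y = 4.78 ft: A R^(2/3) = 105.7 — low.
Trying y = 6.72 ft: A R^(2/3) = 262.1 — high.
Trying y = 6.14 ft: A R^(2/3) = 206 — close enough.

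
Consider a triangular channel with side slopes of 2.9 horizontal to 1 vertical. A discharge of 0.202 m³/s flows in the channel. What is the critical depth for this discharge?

y_c = 0.251 m

At critical depth, Q² T / (g A³) = 1, i.e. A³/T = Q²/g = 0.202²/9.81 = 0.004159.
Try y = 0.313 m: A³/T = 0.01263 — too large.
Try y = 0.202 m: A³/T = 0.001414 — too small.
Try y = 0.251 m: A³/T = 0.004189 — close enough.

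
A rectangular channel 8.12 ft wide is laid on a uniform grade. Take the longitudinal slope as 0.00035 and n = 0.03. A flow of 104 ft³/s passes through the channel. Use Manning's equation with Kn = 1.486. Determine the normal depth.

Manning's equation rearranged: A R^(2/3) = nQ / (1.486·√S) = 0.03 × 104 / (1.486 × √0.00035) = 112.2.
Trying y = 5.4 ft: A R^(2/3) = 76.79 — short.
Trying y = 9.15 ft: A R^(2/3) = 148 — over.
Trying y = 7.29 ft: A R^(2/3) = 112.1 — close enough.

y_n = 7.29 ft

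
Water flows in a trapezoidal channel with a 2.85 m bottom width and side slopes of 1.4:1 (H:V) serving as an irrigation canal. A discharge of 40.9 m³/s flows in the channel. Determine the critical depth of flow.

y_c = 2 m

At critical depth, Q² T / (g A³) = 1, i.e. A³/T = Q²/g = 40.9²/9.81 = 170.5.
Try y = 1.63 m: A³/T = 78.95 — short.
Try y = 2 m: A³/T = 170.8 — matches.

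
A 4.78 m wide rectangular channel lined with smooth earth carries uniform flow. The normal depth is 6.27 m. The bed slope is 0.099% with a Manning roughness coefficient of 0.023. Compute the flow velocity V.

Flow area A = b·y = 4.78 × 6.27 = 29.97 m². Wetted perimeter P = b + 2y = 4.78 + 2×6.27 = 17.32 m.
Hydraulic radius R = A/P = 29.97/17.32 = 1.73 m.
From Manning's equation, V = (1/n) R^(2/3) S^(1/2) = (1/0.023) × 1.73^(2/3) × 0.00099^(1/2) = 1.97 m/s.

V = 1.97 m/s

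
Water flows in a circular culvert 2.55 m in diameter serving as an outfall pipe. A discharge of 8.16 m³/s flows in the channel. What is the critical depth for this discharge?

At critical depth, Q² T / (g A³) = 1, i.e. A³/T = Q²/g = 8.16²/9.81 = 6.788.
Try y = 1.56 m: A³/T = 14.12 — over.
Try y = 1.1 m: A³/T = 3.712 — short.
Try y = 1.29 m: A³/T = 6.828 — close enough.

y_c = 1.29 m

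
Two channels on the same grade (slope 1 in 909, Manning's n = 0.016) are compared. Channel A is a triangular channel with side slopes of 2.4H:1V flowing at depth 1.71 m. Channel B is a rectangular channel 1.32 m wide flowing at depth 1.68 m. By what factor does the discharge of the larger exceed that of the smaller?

Channel A: For a triangular section with side slope z = 2.4: A = zy² = 2.4×1.71² = 7.018 m²; P = 2y√(1+z²) = 2×1.71×2.6 = 8.892 m. Hydraulic radius R = A/P = 7.018/8.892 = 0.7892 m. Q_A = (1/0.016)·7.018·0.7892^(2/3)·√0.0011 = 12.42 m³/s.
Channel B: Flow area A = b·y = 1.32 × 1.68 = 2.218 m². Wetted perimeter P = b + 2y = 1.32 + 2×1.68 = 4.68 m. Hydraulic radius R = A/P = 2.218/4.68 = 0.4738 m. Q_B = (1/0.016)·2.218·0.4738^(2/3)·√0.0011 = 2.794 m³/s.
The larger discharge is 12.42 m³/s and the smaller is 2.794 m³/s; the ratio is 4.45.

4.45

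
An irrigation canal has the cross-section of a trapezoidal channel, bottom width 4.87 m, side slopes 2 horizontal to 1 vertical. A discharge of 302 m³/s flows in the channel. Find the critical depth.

y_c = 4.36 m

At critical depth, Q² T / (g A³) = 1, i.e. A³/T = Q²/g = 302²/9.81 = 9297.
Try y = 3.91 m: A³/T = 5956 — too small.
Try y = 4.36 m: A³/T = 9324 — close enough.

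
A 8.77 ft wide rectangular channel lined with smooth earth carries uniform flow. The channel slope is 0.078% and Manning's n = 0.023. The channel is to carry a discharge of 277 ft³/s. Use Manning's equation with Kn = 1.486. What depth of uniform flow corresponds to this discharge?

Manning's equation rearranged: A R^(2/3) = nQ / (1.486·√S) = 0.023 × 277 / (1.486 × √0.00078) = 153.5.
At y = 10.6 ft: A R^(2/3) = 197.7 — too large.
At y = 6.77 ft: A R^(2/3) = 114 — too small.
At y = 8.6 ft: A R^(2/3) = 153.5 — matches.

y_n = 8.6 ft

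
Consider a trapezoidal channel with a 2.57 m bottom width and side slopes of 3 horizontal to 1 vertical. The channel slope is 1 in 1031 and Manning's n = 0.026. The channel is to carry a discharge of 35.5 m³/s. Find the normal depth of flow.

y_n = 2.45 m

Manning's equation rearranged: A R^(2/3) = nQ / (1·√S) = 0.026 × 35.5 / (√0.0009699) = 29.64.
Trying y = 1.82 m: A R^(2/3) = 14.98 — short.
Trying y = 3.01 m: A R^(2/3) = 48.08 — over.
Trying y = 2.45 m: A R^(2/3) = 29.62 — close enough.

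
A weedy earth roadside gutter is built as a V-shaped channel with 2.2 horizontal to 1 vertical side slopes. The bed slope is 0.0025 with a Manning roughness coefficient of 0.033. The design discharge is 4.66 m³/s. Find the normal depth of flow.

y_n = 1.38 m

Manning's equation rearranged: A R^(2/3) = nQ / (1·√S) = 0.033 × 4.66 / (√0.0025) = 3.076.
At y = 1.71 m: A R^(2/3) = 5.443 — over.
At y = 0.947 m: A R^(2/3) = 1.126 — short.
At y = 1.38 m: A R^(2/3) = 3.073 — ≈ 3.076.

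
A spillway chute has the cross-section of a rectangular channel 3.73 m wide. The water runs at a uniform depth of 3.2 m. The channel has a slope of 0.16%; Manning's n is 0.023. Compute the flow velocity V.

Flow area A = b·y = 3.73 × 3.2 = 11.94 m². Wetted perimeter P = b + 2y = 3.73 + 2×3.2 = 10.13 m.
Hydraulic radius R = A/P = 11.94/10.13 = 1.178 m.
From Manning's equation, V = (1/n) R^(2/3) S^(1/2) = (1/0.023) × 1.178^(2/3) × 0.0016^(1/2) = 1.94 m/s.

V = 1.94 m/s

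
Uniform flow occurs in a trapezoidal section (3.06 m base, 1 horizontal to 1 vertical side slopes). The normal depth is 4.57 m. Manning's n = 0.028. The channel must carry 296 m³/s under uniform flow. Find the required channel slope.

S = 0.02

With bottom width b = 3.06 m and side slope z = 1: A = (b + zy)y = (3.06 + 1×4.57)×4.57 = 34.87 m²; P = b + 2y√(1+z²) = 3.06 + 2×4.57×1.414 = 15.99 m.
Hydraulic radius R = A/P = 34.87/15.99 = 2.181 m.
From Manning's equation, S = [nQ / (1 A R^(2/3))]² = [0.028 × 296 / (1 × 34.87 × 2.181^(2/3))]² = 0.02.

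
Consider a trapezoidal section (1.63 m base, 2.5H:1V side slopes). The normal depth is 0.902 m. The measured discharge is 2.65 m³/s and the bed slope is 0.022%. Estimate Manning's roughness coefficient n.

n = 0.013

With bottom width b = 1.63 m and side slope z = 2.5: A = (b + zy)y = (1.63 + 2.5×0.902)×0.902 = 3.504 m²; P = b + 2y√(1+z²) = 1.63 + 2×0.902×2.693 = 6.487 m.
Hydraulic radius R = A/P = 3.504/6.487 = 0.5402 m.
Rearranging Manning's equation: n = (1/Q) A R^(2/3) S^(1/2) = (1/2.65) × 3.504 × 0.5402^(2/3) × √0.00022 = 0.013.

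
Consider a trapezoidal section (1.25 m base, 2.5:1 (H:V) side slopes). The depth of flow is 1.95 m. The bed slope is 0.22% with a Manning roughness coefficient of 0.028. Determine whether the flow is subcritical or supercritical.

subcritical

With bottom width b = 1.25 m and side slope z = 2.5: A = (b + zy)y = (1.25 + 2.5×1.95)×1.95 = 11.94 m²; P = b + 2y√(1+z²) = 1.25 + 2×1.95×2.693 = 11.75 m.
Hydraulic radius R = A/P = 11.94/11.75 = 1.016 m.
V = (1/n) R^(2/3) √S = (1/0.028) × 1.016^(2/3) × √0.0022 = 1.693 m/s. Hydraulic depth D_h = A/T = 11.94/11 = 1.086 m.
Froude number Fr = V/√(g·D_h) = 1.693/√(9.81×1.086) = 0.519, which is less than 1, so the flow is subcritical.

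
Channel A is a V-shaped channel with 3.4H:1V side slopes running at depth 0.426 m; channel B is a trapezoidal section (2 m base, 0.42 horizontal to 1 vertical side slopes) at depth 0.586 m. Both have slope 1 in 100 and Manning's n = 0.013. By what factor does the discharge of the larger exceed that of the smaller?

3.35

Channel A: For a triangular section with side slope z = 3.4: A = zy² = 3.4×0.426² = 0.617 m²; P = 2y√(1+z²) = 2×0.426×3.544 = 3.019 m. Hydraulic radius R = A/P = 0.617/3.019 = 0.2043 m. Q_A = (1/0.013)·0.617·0.2043^(2/3)·√0.01 = 1.647 m³/s.
Channel B: With bottom width b = 2 m and side slope z = 0.42: A = (b + zy)y = (2 + 0.42×0.586)×0.586 = 1.316 m²; P = b + 2y√(1+z²) = 2 + 2×0.586×1.085 = 3.271 m. Hydraulic radius R = A/P = 1.316/3.271 = 0.4024 m. Q_B = (1/0.013)·1.316·0.4024^(2/3)·√0.01 = 5.518 m³/s.
The larger discharge is 5.518 m³/s and the smaller is 1.647 m³/s; the ratio is 3.35.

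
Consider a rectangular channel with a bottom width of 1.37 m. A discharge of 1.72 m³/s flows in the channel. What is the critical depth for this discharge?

For a rectangular channel, critical depth y_c = (q²/g)^(1/3) where q = Q/b = 1.72/1.37 = 1.255 m²/s.
So y_c = (1.255²/9.81)^(1/3) = 0.544 m.

y_c = 0.544 m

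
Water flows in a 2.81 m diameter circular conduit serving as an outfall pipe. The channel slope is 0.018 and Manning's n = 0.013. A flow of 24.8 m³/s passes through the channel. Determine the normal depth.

Manning's equation rearranged: A R^(2/3) = nQ / (1·√S) = 0.013 × 24.8 / (√0.018) = 2.403.
At y = 1.52 m: A R^(2/3) = 2.794 — too large.
At y = 1.04 m: A R^(2/3) = 1.431 — too small.
At y = 1.39 m: A R^(2/3) = 2.406 — matches.

y_n = 1.39 m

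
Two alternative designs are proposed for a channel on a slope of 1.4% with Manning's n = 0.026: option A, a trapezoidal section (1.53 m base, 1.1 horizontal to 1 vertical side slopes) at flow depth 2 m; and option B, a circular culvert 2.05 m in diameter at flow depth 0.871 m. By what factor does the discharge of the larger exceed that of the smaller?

9.37

Channel A: With bottom width b = 1.53 m and side slope z = 1.1: A = (b + zy)y = (1.53 + 1.1×2)×2 = 7.46 m²; P = b + 2y√(1+z²) = 1.53 + 2×2×1.487 = 7.476 m. Hydraulic radius R = A/P = 7.46/7.476 = 0.9978 m. Q_A = (1/0.026)·7.46·0.9978^(2/3)·√0.014 = 33.9 m³/s.
Channel B: For a circular section of diameter D = 2.05 m at depth y = 0.871 m, the central angle is θ = 2 arccos(1 − 2y/D) = 2.84 rad. Then A = (D²/8)(θ − sin θ) = 1.336 m² and P = Dθ/2 = 2.911 m. Hydraulic radius R = A/P = 1.336/2.911 = 0.4589 m. Q_B = (1/0.026)·1.336·0.4589^(2/3)·√0.014 = 3.617 m³/s.
The larger discharge is 33.9 m³/s and the smaller is 3.617 m³/s; the ratio is 9.37.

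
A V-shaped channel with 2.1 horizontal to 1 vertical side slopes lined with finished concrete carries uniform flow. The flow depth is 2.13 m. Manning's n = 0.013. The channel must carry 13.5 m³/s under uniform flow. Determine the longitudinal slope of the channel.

S = 0.000358

For a triangular section with side slope z = 2.1: A = zy² = 2.1×2.13² = 9.527 m²; P = 2y√(1+z²) = 2×2.13×2.326 = 9.909 m.
Hydraulic radius R = A/P = 9.527/9.909 = 0.9615 m.
From Manning's equation, S = [nQ / (1 A R^(2/3))]² = [0.013 × 13.5 / (1 × 9.527 × 0.9615^(2/3))]² = 0.000358.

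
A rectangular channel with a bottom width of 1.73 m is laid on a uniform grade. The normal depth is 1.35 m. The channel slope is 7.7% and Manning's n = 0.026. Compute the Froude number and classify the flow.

Flow area A = b·y = 1.73 × 1.35 = 2.336 m². Wetted perimeter P = b + 2y = 1.73 + 2×1.35 = 4.43 m.
Hydraulic radius R = A/P = 2.336/4.43 = 0.5272 m.
V = (1/n) R^(2/3) √S = (1/0.026) × 0.5272^(2/3) × √0.077 = 6.965 m/s. Hydraulic depth D_h = A/T = 2.336/1.73 = 1.35 m.
Froude number Fr = V/√(g·D_h) = 6.965/√(9.81×1.35) = 1.91, which is greater than 1, so the flow is supercritical.

supercritical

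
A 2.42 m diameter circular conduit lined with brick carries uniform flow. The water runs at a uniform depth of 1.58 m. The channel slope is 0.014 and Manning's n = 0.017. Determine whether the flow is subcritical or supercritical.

supercritical

For a circular section of diameter D = 2.42 m at depth y = 1.58 m, the central angle is θ = 2 arccos(1 − 2y/D) = 3.763 rad. Then A = (D²/8)(θ − sin θ) = 3.181 m² and P = Dθ/2 = 4.553 m.
Hydraulic radius R = A/P = 3.181/4.553 = 0.6986 m.
V = (1/n) R^(2/3) √S = (1/0.017) × 0.6986^(2/3) × √0.014 = 5.48 m/s. Hydraulic depth D_h = A/T = 3.181/2.304 = 1.381 m.
Froude number Fr = V/√(g·D_h) = 5.48/√(9.81×1.381) = 1.49, which is greater than 1, so the flow is supercritical.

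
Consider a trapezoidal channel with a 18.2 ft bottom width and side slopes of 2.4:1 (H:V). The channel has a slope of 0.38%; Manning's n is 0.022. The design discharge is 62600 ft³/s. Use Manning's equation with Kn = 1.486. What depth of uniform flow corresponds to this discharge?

y_n = 28.6 ft

Manning's equation rearranged: A R^(2/3) = nQ / (1.486·√S) = 0.022 × 62600 / (1.486 × √0.0038) = 15030.
Try y = 24.2 ft: A R^(2/3) = 10110 — too small.
Try y = 32.5 ft: A R^(2/3) = 20430 — too large.
Try y = 28.6 ft: A R^(2/3) = 15020 — ≈ 15030.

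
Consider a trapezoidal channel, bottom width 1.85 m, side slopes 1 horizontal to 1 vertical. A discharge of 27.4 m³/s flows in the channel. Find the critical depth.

y_c = 1.99 m

At critical depth, Q² T / (g A³) = 1, i.e. A³/T = Q²/g = 27.4²/9.81 = 76.53.
Trying y = 1.59 m: A³/T = 32.53 — short.
Trying y = 1.99 m: A³/T = 76.54 — ≈ 76.53.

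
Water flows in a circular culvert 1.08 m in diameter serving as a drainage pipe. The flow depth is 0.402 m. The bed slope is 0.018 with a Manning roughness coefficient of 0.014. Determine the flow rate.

For a circular section of diameter D = 1.08 m at depth y = 0.402 m, the central angle is θ = 2 arccos(1 − 2y/D) = 2.625 rad. Then A = (D²/8)(θ − sin θ) = 0.3106 m² and P = Dθ/2 = 1.417 m.
Hydraulic radius R = A/P = 0.3106/1.417 = 0.2192 m.
Manning's equation: Q = (1/n) A R^(2/3) S^(1/2) = (1/0.014) × 0.3106 × 0.2192^(2/3) × 0.018^(1/2) = 1.08 m³/s.

Q = 1.08 m³/s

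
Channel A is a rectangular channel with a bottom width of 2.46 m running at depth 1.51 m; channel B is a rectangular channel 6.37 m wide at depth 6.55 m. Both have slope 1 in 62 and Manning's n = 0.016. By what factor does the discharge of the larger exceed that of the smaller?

Channel A: Flow area A = b·y = 2.46 × 1.51 = 3.715 m². Wetted perimeter P = b + 2y = 2.46 + 2×1.51 = 5.48 m. Hydraulic radius R = A/P = 3.715/5.48 = 0.6778 m. Q_A = (1/0.016)·3.715·0.6778^(2/3)·√0.01613 = 22.75 m³/s.
Channel B: Flow area A = b·y = 6.37 × 6.55 = 41.72 m². Wetted perimeter P = b + 2y = 6.37 + 2×6.55 = 19.47 m. Hydraulic radius R = A/P = 41.72/19.47 = 2.143 m. Q_B = (1/0.016)·41.72·2.143^(2/3)·√0.01613 = 550.5 m³/s.
The larger discharge is 550.5 m³/s and the smaller is 22.75 m³/s; the ratio is 24.2.

24.2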